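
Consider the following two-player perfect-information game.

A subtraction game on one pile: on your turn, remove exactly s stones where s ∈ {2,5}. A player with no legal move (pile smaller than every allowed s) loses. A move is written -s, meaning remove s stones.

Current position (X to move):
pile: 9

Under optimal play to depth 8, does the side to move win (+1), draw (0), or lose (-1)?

value(9, X) = +1

p1 X@[9]: -2[7]+1* -5[4]+1
p2 O@[7]: -2[5]-1* -5[2]-1
p3 X@[5]: -2[3]-1 -5[0]+1*
p4 O@[0] terminal -1; root [9] d8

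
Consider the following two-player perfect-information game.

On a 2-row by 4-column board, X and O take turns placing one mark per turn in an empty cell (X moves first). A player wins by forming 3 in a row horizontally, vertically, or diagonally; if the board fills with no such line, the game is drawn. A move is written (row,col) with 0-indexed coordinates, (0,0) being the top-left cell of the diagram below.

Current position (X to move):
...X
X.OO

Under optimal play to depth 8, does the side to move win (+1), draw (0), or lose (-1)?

ply 1, X at ...X/X.OO | (0,0)=-1→X..X/X.OO; (0,1)=-1→.X.X/X.OO; (0,2)=-1→..XX/X.OO; (1,1)=+0→...X/XXOO*
ply 2, O at ...X/XXOO | (0,0)=+0→O..X/XXOO*; (0,1)=+0→.O.X/XXOO; (0,2)=+0→..OX/XXOO
ply 3, X at O..X/XXOO | (0,1)=+0→OX.X/XXOO*; (0,2)=+0→O.XX/XXOO
ply 4, O at OX.X/XXOO | (0,2)=+0→OXOX/XXOO*
ply 5: OXOX/XXOO is terminal +0 (X); from ...X/X.OO depth 8

value(...X/X.OO, X) = 0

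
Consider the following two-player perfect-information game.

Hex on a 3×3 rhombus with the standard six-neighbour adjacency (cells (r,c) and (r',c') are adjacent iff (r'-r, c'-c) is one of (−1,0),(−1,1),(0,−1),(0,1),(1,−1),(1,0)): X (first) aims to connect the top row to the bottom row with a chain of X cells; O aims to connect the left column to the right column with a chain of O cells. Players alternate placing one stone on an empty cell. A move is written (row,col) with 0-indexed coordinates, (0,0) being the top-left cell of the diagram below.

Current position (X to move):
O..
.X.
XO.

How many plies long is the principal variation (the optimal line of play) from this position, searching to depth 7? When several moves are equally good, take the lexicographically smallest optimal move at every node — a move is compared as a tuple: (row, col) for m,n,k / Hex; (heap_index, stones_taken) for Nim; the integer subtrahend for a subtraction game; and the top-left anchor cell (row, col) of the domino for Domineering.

[O../.X./XO.] X move#1: (0,1):+1/OX./.X./XO.*, (0,2):+1/O.X/.X./XO., (1,0):+1/O../XX./XO., (1,2):+1/O../.XX/XO., (2,2):+1/O../.X./XOX
[OX./.X./XO.] end (terminal -1, O#2); searched O../.X./XO. to 7

PV length from [O../.X./XO.]: 1 ply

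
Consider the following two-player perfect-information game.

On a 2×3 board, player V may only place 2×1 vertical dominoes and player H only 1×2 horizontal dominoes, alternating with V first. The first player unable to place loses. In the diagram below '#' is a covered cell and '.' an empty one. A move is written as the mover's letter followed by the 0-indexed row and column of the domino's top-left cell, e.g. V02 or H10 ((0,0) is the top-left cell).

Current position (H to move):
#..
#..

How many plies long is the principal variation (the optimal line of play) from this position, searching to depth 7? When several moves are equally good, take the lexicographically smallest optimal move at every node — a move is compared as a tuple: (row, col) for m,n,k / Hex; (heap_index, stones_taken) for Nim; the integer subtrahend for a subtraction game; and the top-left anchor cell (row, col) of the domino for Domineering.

PV length from [#../#..]: 1 ply

[#../#..] H move#1: H01:+1/###/#..*, H11:+1/#../###
[###/#..] end (terminal -1, V#2); searched #../#.. to 7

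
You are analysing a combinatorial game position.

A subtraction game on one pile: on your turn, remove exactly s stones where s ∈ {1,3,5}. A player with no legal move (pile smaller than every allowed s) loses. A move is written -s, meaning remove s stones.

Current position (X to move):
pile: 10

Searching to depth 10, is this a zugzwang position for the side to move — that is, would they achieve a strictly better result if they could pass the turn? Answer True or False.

zugzwang(10, X) = True

[10] X move#1: -1:-1/9*, -3:-1/7, -5:-1/5
[9] O move#2: -1:+1/8*, -3:+1/6, -5:+1/4
[8] X move#3: -1:-1/7*, -3:-1/5, -5:-1/3
[7] O move#4: -1:+1/6*, -3:+1/4, -5:+1/2
[6] X move#5: -1:-1/5*, -3:-1/3, -5:-1/1
[5] O move#6: -1:+1/4*, -3:+1/2, -5:+1/0
[4] X move#7: -1:-1/3*, -3:-1/1
[3] O move#8: -1:+1/2*, -3:+1/0
[2] X move#9: -1:-1/1*
[1] O move#10: -1:+1/0*
[0] end (terminal -1, X#11); searched 10 to 10
pass branch (O moves first from the same position):
  | [10] O move#1: -1:-1/9*, -3:-1/7, -5:-1/5
  | [9] X move#2: -1:+1/8*, -3:+1/6, -5:+1/4
  | [8] O move#3: -1:-1/7*, -3:-1/5, -5:-1/3
  | [7] X move#4: -1:+1/6*, -3:+1/4, -5:+1/2
  | [6] O move#5: -1:-1/5*, -3:-1/3, -5:-1/1
  | [5] X move#6: -1:+1/4*, -3:+1/2, -5:+1/0
  | [4] O move#7: -1:-1/3*, -3:-1/1
  | [3] X move#8: -1:+1/2*, -3:+1/0
  | [2] O move#9: -1:-1/1*
  | [1] X move#10: -1:+1/0*
  | [0] end (terminal -1, O#11); searched 10 to 10
X moving scores -1; X passing scores +1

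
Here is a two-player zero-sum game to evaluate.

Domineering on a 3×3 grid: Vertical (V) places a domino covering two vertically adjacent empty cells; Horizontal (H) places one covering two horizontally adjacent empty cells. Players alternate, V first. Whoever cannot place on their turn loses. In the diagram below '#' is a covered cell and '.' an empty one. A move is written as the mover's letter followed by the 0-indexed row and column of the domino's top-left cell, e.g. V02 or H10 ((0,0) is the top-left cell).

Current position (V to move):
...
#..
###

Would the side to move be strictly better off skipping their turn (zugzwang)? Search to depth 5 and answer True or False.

p1 V@[.../#../###]: V01[.#./##./###]+1* V02[..#/#.#/###]-1
p2 H@[.#./##./###] terminal -1; root [.../#../###] d5
if V skipped the turn, H would face:
~ p1 H@[.../#../###]: H00[##./#../###]-1 H01[.##/#../###]+1* H11[.../###/###]+1
~ p2 V@[.##/#../###] terminal -1; root [.../#../###] d5
compare (V): move=+1 vs pass=-1

zugzwang(.../#../###, V) = False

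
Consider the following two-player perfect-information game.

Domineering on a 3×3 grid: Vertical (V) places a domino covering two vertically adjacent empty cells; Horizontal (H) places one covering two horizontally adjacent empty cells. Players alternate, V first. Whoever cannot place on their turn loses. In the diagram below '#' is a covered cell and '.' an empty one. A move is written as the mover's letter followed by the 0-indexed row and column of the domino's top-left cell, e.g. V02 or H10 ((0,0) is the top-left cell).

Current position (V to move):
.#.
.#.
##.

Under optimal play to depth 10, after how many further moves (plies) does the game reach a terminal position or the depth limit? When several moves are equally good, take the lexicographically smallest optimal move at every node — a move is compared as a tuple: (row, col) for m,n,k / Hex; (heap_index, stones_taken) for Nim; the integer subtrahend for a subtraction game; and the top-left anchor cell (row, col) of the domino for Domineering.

p1 V@[.#./.#./##.]: V00[##./##./##.]+1* V02[.##/.##/##.]+1 V12[.#./.##/###]+1
p2 H@[##./##./##.] terminal -1; root [.#./.#./##.] d10

PV length from [.#./.#./##.]: 1 ply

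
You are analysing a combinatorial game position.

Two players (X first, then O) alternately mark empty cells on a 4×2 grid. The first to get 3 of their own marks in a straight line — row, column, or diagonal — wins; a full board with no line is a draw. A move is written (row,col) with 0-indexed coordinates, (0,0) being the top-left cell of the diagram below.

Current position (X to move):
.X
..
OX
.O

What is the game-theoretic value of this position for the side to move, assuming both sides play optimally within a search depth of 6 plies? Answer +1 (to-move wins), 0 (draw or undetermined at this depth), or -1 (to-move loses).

ply 1, X at .X/../OX/.O | (0,0)=+0→XX/../OX/.O; (1,0)=+0→.X/X./OX/.O; (1,1)=+1→.X/.X/OX/.O*; (3,0)=+0→.X/../OX/XO
ply 2: .X/.X/OX/.O is terminal -1 (O); from .X/../OX/.O depth 6

value(.X/../OX/.O, X) = +1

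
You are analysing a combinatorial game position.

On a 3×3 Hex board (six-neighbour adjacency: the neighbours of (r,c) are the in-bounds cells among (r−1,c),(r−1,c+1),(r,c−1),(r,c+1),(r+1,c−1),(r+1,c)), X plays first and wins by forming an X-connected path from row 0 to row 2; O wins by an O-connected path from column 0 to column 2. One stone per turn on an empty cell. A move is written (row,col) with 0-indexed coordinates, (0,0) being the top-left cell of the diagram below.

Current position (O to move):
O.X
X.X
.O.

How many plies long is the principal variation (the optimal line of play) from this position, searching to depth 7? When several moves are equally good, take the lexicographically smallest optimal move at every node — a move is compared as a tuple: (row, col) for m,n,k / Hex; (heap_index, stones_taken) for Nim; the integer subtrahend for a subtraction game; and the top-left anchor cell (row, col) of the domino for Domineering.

p1 O@[O.X/X.X/.O.]: (0,1)[OOX/X.X/.O.]-1* (1,1)[O.X/XOX/.O.]-1 (2,0)[O.X/X.X/OO.]-1 (2,2)[O.X/X.X/.OO]-1
p2 X@[OOX/X.X/.O.]: (1,1)[OOX/XXX/.O.]+1* (2,0)[OOX/X.X/XO.]+1 (2,2)[OOX/X.X/.OX]+1
p3 O@[OOX/XXX/.O.]: (2,0)[OOX/XXX/OO.]-1* (2,2)[OOX/XXX/.OO]-1
p4 X@[OOX/XXX/OO.]: (2,2)[OOX/XXX/OOX]+1*
p5 O@[OOX/XXX/OOX] terminal -1; root [O.X/X.X/.O.] d7

PV length from [O.X/X.X/.O.]: 4 plies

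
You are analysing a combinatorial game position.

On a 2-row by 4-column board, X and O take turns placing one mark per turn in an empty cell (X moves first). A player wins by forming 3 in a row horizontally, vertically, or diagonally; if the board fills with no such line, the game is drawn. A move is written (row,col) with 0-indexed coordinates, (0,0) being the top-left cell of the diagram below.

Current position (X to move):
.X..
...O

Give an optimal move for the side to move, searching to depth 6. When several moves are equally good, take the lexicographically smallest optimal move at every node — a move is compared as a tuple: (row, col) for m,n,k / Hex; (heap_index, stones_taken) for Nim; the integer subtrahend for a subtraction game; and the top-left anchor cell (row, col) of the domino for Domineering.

[.X../...O] X move#1: (0,0):+0/XX../...O, (0,2):+1/.XX./...O*, (0,3):+0/.X.X/...O, (1,0):+0/.X../X..O, (1,1):+0/.X../.X.O, (1,2):+0/.X../..XO
[.XX./...O] O move#2: (0,0):-1/OXX./...O*, (0,3):-1/.XXO/...O, (1,0):-1/.XX./O..O, (1,1):-1/.XX./.O.O, (1,2):-1/.XX./..OO
[OXX./...O] X move#3: (0,3):+1/OXXX/...O*, (1,0):+0/OXX./X..O, (1,1):+0/OXX./.X.O, (1,2):+0/OXX./..XO
[OXXX/...O] end (terminal -1, O#4); searched .X../...O to 6

X's best at [.X../...O]: (0,2)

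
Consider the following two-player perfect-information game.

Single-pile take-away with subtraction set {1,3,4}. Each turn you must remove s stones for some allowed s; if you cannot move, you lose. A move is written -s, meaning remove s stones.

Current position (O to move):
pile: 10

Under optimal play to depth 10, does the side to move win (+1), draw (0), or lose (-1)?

value(10, O) = +1

ply 1, O at 10 | -1=+1→9*; -3=+1→7; -4=-1→6
ply 2, X at 9 | -1=-1→8*; -3=-1→6; -4=-1→5
ply 3, O at 8 | -1=+1→7*; -3=-1→5; -4=-1→4
ply 4, X at 7 | -1=-1→6*; -3=-1→4; -4=-1→3
ply 5, O at 6 | -1=-1→5; -3=-1→3; -4=+1→2*
ply 6, X at 2 | -1=-1→1*
ply 7, O at 1 | -1=+1→0*
ply 8: 0 is terminal -1 (X); from 10 depth 10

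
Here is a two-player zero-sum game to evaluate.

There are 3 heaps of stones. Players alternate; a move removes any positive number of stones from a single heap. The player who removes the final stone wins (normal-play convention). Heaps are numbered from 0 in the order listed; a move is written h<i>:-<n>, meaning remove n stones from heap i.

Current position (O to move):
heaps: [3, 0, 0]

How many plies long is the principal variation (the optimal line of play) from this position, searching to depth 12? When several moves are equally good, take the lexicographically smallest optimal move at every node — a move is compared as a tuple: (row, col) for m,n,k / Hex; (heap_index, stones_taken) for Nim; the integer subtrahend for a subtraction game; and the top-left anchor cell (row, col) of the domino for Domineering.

PV length from [(3,0,0)]: 1 ply

ply 1, O at (3,0,0) | h0:-1=-1→(2,0,0); h0:-2=-1→(1,0,0); h0:-3=+1→(0,0,0)*
ply 2: (0,0,0) is terminal -1 (X); from (3,0,0) depth 12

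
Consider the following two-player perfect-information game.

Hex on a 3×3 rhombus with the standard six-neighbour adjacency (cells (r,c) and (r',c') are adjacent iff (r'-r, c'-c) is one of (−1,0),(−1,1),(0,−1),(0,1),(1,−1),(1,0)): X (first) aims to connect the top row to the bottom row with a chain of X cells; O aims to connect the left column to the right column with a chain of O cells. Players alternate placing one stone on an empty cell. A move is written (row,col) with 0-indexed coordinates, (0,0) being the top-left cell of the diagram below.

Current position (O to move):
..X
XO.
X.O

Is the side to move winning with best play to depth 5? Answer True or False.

ply 1, O at ..X/XO./X.O | (0,0)=-1→O.X/XO./X.O*; (0,1)=-1→.OX/XO./X.O; (1,2)=-1→..X/XOO/X.O; (2,1)=-1→..X/XO./XOO
ply 2, X at O.X/XO./X.O | (0,1)=+1→OXX/XO./X.O*; (1,2)=+1→O.X/XOX/X.O; (2,1)=+1→O.X/XO./XXO
ply 3: OXX/XO./X.O is terminal -1 (O); from ..X/XO./X.O depth 5

O winning at [..X/XO./X.O]: False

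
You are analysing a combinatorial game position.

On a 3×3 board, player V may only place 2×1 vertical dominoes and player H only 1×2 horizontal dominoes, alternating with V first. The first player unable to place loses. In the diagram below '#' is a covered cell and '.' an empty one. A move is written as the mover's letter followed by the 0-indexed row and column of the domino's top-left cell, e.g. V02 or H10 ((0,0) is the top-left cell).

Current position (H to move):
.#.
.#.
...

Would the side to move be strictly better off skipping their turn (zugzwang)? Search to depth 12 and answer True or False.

zugzwang(.#./.#./..., H) = False

[.#./.#./...] H move#1: H20:-1/.#./.#./##.*, H21:-1/.#./.#./.##
[.#./.#./##.] V move#2: V00:+1/##./##./##.*, V02:+1/.##/.##/##., V12:+1/.#./.##/###
[##./##./##.] end (terminal -1, H#3); searched .#./.#./... to 12
pass branch (V moves first from the same position):
  | [.#./.#./...] V move#1: V00:+1/##./##./...*, V02:+1/.##/.##/..., V10:+1/.#./##./#.., V12:+1/.#./.##/..#
  | [##./##./...] H move#2: H20:-1/##./##./##.*, H21:-1/##./##./.##
  | [##./##./##.] V move#3: V02:+1/###/###/##.*, V12:+1/##./###/###
  | [###/###/##.] end (terminal -1, H#4); searched .#./.#./... to 12
H moving scores -1; H passing scores -1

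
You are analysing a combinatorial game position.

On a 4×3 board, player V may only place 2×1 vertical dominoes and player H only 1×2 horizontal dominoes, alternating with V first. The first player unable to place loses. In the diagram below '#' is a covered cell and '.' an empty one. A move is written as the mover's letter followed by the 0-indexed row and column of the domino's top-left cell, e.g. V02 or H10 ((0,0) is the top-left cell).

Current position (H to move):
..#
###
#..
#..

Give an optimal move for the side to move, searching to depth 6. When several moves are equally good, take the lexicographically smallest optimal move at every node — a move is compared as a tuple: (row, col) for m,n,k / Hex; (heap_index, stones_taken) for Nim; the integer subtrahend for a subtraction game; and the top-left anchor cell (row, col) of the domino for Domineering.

ply 1, H at ..#/###/#../#.. | H00=-1→###/###/#../#..; H21=+1→..#/###/###/#..*; H31=+1→..#/###/#../###
ply 2: ..#/###/###/#.. is terminal -1 (V); from ..#/###/#../#.. depth 6

H's best at [..#/###/#../#..]: H21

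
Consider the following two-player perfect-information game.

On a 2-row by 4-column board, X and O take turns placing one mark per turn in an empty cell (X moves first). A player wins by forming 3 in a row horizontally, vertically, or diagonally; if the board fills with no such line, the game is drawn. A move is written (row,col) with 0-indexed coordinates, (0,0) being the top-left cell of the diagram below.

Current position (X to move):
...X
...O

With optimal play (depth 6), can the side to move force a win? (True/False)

[...X/...O] X move#1: (0,0):+0/X..X/...O*, (0,1):+0/.X.X/...O, (0,2):+0/..XX/...O, (1,0):+0/...X/X..O, (1,1):+0/...X/.X.O, (1,2):+0/...X/..XO
[X..X/...O] O move#2: (0,1):+0/XO.X/...O*, (0,2):+0/X.OX/...O, (1,0):+0/X..X/O..O, (1,1):+0/X..X/.O.O, (1,2):+0/X..X/..OO
[XO.X/...O] X move#3: (0,2):+0/XOXX/...O*, (1,0):+0/XO.X/X..O, (1,1):+0/XO.X/.X.O, (1,2):+0/XO.X/..XO
[XOXX/...O] O move#4: (1,0):+0/XOXX/O..O*, (1,1):+0/XOXX/.O.O, (1,2):+0/XOXX/..OO
[XOXX/O..O] X move#5: (1,1):+0/XOXX/OX.O*, (1,2):+0/XOXX/O.XO
[XOXX/OX.O] O move#6: (1,2):+0/XOXX/OXOO*
[XOXX/OXOO] end (terminal +0, X#7); searched ...X/...O to 6

X winning at [...X/...O]: False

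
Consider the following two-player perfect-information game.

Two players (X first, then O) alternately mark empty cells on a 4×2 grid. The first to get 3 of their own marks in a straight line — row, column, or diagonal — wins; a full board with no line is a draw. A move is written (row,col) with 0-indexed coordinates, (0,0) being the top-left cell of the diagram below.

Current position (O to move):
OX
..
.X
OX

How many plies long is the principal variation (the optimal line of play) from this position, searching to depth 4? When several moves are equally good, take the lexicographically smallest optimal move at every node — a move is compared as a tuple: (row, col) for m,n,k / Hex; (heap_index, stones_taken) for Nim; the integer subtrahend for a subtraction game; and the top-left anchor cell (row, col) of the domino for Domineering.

PV length from [OX/../.X/OX]: 3 plies

ply 1, O at OX/../.X/OX | (1,0)=-1→OX/O./.X/OX; (1,1)=+0→OX/.O/.X/OX*; (2,0)=-1→OX/../OX/OX
ply 2, X at OX/.O/.X/OX | (1,0)=+0→OX/XO/.X/OX*; (2,0)=+0→OX/.O/XX/OX
ply 3, O at OX/XO/.X/OX | (2,0)=+0→OX/XO/OX/OX*
ply 4: OX/XO/OX/OX is terminal +0 (X); from OX/../.X/OX depth 4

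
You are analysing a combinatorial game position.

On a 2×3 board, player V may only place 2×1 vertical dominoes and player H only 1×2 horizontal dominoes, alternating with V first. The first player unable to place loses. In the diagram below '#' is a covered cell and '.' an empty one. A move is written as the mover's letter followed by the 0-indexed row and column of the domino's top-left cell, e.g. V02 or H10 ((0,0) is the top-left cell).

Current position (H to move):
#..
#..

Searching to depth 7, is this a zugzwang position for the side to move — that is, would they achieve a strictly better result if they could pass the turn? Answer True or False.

zugzwang(#../#.., H) = False

ply 1, H at #../#.. | H01=+1→###/#..*; H11=+1→#../###
ply 2: ###/#.. is terminal -1 (V); from #../#.. depth 7
if H skipped the turn, V would face:
~ ply 1, V at #../#.. | V01=+1→##./##.*; V02=+1→#.#/#.#
~ ply 2: ##./##. is terminal -1 (H); from #../#.. depth 7
compare (H): move=+1 vs pass=-1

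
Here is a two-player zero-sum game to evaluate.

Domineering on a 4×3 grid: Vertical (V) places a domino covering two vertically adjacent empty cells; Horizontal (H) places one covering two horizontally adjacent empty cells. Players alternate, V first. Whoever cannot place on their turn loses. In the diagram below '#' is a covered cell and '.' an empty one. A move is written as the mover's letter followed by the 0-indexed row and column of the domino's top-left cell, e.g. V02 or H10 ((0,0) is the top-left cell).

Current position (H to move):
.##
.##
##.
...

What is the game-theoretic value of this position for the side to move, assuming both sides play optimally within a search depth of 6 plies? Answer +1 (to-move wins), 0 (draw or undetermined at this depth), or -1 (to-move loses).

ply 1, H at .##/.##/##./... | H30=-1→.##/.##/##./##.*; H31=-1→.##/.##/##./.##
ply 2, V at .##/.##/##./##. | V00=+1→###/###/##./##.*; V22=+1→.##/.##/###/###
ply 3: ###/###/##./##. is terminal -1 (H); from .##/.##/##./... depth 6

value(.##/.##/##./..., H) = -1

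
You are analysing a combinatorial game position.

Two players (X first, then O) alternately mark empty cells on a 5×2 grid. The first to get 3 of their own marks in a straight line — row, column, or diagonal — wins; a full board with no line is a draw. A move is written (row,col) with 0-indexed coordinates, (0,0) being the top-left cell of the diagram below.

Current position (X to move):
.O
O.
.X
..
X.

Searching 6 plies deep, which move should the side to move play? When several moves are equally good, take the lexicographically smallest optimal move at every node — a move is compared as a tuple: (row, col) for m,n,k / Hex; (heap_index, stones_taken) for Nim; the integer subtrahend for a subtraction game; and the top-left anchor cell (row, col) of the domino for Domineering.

X's best at [.O/O./.X/../X.]: (2,0)

p1 X@[.O/O./.X/../X.]: (0,0)[XO/O./.X/../X.]+0 (1,1)[.O/OX/.X/../X.]+0 (2,0)[.O/O./XX/../X.]+1* (3,0)[.O/O./.X/X./X.]+0 (3,1)[.O/O./.X/.X/X.]+1 (4,1)[.O/O./.X/../XX]+0
p2 O@[.O/O./XX/../X.]: (0,0)[OO/O./XX/../X.]-1* (1,1)[.O/OO/XX/../X.]-1 (3,0)[.O/O./XX/O./X.]-1 (3,1)[.O/O./XX/.O/X.]-1 (4,1)[.O/O./XX/../XO]-1
p3 X@[OO/O./XX/../X.]: (1,1)[OO/OX/XX/../X.]+1* (3,0)[OO/O./XX/X./X.]+1 (3,1)[OO/O./XX/.X/X.]+1 (4,1)[OO/O./XX/../XX]+1
p4 O@[OO/OX/XX/../X.]: (3,0)[OO/OX/XX/O./X.]-1* (3,1)[OO/OX/XX/.O/X.]-1 (4,1)[OO/OX/XX/../XO]-1
p5 X@[OO/OX/XX/O./X.]: (3,1)[OO/OX/XX/OX/X.]+1* (4,1)[OO/OX/XX/O./XX]+0
p6 O@[OO/OX/XX/OX/X.] terminal -1; root [.O/O./.X/../X.] d6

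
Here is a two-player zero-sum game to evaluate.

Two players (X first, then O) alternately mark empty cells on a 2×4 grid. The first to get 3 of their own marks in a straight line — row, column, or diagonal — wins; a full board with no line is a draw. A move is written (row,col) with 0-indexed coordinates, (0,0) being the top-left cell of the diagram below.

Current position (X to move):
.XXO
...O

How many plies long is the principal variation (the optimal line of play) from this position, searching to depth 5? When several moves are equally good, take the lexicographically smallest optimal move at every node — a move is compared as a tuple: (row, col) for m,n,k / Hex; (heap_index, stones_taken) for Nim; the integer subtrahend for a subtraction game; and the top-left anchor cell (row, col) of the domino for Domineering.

ply 1, X at .XXO/...O | (0,0)=+1→XXXO/...O*; (1,0)=+0→.XXO/X..O; (1,1)=+0→.XXO/.X.O; (1,2)=+0→.XXO/..XO
ply 2: XXXO/...O is terminal -1 (O); from .XXO/...O depth 5

PV length from [.XXO/...O]: 1 ply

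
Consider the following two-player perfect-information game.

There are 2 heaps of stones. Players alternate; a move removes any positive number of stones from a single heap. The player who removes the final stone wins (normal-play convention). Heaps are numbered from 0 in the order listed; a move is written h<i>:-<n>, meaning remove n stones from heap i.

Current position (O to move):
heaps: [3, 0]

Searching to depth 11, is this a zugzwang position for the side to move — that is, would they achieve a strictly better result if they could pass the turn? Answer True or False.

[(3,0)] O move#1: h0:-1:-1/(2,0), h0:-2:-1/(1,0), h0:-3:+1/(0,0)*
[(0,0)] end (terminal -1, X#2); searched (3,0) to 11
if O skipped the turn, X would face:
~ [(3,0)] X move#1: h0:-1:-1/(2,0), h0:-2:-1/(1,0), h0:-3:+1/(0,0)*
~ [(0,0)] end (terminal -1, O#2); searched (3,0) to 11
compare (O): move=+1 vs pass=-1

zugzwang((3,0), O) = False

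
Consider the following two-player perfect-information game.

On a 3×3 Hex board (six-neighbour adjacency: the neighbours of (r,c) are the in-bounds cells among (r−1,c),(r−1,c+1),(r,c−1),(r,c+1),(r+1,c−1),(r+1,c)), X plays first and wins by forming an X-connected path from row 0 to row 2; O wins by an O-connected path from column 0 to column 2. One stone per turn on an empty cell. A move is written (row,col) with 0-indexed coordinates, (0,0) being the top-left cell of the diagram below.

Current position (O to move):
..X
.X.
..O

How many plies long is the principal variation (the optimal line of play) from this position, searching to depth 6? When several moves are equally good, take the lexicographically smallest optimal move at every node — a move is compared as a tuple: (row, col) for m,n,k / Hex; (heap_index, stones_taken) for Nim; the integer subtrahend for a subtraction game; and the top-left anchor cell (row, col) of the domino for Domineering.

[..X/.X./..O] O move#1: (0,0):-1/O.X/.X./..O*, (0,1):-1/.OX/.X./..O, (1,0):-1/..X/OX./..O, (1,2):-1/..X/.XO/..O, (2,0):-1/..X/.X./O.O, (2,1):-1/..X/.X./.OO
[O.X/.X./..O] X move#2: (0,1):+1/OXX/.X./..O*, (1,0):+1/O.X/XX./..O, (1,2):+1/O.X/.XX/..O, (2,0):+1/O.X/.X./X.O, (2,1):+1/O.X/.X./.XO
[OXX/.X./..O] O move#3: (1,0):-1/OXX/OX./..O*, (1,2):-1/OXX/.XO/..O, (2,0):-1/OXX/.X./O.O, (2,1):-1/OXX/.X./.OO
[OXX/OX./..O] X move#4: (1,2):+1/OXX/OXX/..O*, (2,0):+1/OXX/OX./X.O, (2,1):+1/OXX/OX./.XO
[OXX/OXX/..O] O move#5: (2,0):-1/OXX/OXX/O.O*, (2,1):-1/OXX/OXX/.OO
[OXX/OXX/O.O] X move#6: (2,1):+1/OXX/OXX/OXO*
[OXX/OXX/OXO] end (terminal -1, O#7); searched ..X/.X./..O to 6

PV length from [..X/.X./..O]: 6 plies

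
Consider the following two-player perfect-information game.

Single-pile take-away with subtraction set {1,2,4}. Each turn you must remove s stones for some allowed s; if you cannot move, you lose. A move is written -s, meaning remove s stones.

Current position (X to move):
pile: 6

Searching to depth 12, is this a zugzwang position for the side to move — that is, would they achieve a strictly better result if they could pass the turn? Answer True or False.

p1 X@[6]: -1[5]-1* -2[4]-1 -4[2]-1
p2 O@[5]: -1[4]-1 -2[3]+1* -4[1]-1
p3 X@[3]: -1[2]-1* -2[1]-1
p4 O@[2]: -1[1]-1 -2[0]+1*
p5 X@[0] terminal -1; root [6] d12
if X skipped the turn, O would face:
~ p1 O@[6]: -1[5]-1* -2[4]-1 -4[2]-1
~ p2 X@[5]: -1[4]-1 -2[3]+1* -4[1]-1
~ p3 O@[3]: -1[2]-1* -2[1]-1
~ p4 X@[2]: -1[1]-1 -2[0]+1*
~ p5 O@[0] terminal -1; root [6] d12
compare (X): move=-1 vs pass=+1

zugzwang(6, X) = True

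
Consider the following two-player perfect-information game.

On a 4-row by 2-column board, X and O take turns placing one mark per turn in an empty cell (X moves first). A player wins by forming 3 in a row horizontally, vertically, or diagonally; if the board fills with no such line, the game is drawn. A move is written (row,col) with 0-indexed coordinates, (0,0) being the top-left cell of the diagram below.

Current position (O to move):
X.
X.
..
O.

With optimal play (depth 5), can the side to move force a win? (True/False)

[X./X./../O.] O move#1: (0,1):-1/XO/X./../O., (1,1):-1/X./XO/../O., (2,0):+0/X./X./O./O.*, (2,1):-1/X./X./.O/O., (3,1):-1/X./X./../OO
[X./X./O./O.] X move#2: (0,1):+0/XX/X./O./O.*, (1,1):+0/X./XX/O./O., (2,1):+0/X./X./OX/O., (3,1):+0/X./X./O./OX
[XX/X./O./O.] O move#3: (1,1):+0/XX/XO/O./O.*, (2,1):+0/XX/X./OO/O., (3,1):+0/XX/X./O./OO
[XX/XO/O./O.] X move#4: (2,1):+0/XX/XO/OX/O.*, (3,1):+0/XX/XO/O./OX
[XX/XO/OX/O.] O move#5: (3,1):+0/XX/XO/OX/OO*
[XX/XO/OX/OO] end (terminal +0, X#6); searched X./X./../O. to 5

O winning at [X./X./../O.]: False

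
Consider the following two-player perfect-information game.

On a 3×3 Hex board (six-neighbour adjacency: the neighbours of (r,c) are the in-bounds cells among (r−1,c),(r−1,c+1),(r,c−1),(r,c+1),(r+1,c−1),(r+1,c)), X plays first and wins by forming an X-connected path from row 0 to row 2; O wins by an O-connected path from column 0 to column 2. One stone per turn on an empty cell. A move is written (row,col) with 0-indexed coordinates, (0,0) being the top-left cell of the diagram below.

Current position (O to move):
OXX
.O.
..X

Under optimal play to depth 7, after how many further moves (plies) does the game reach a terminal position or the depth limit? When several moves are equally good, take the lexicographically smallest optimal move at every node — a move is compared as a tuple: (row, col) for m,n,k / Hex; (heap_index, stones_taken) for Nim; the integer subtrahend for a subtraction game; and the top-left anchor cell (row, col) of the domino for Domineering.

p1 O@[OXX/.O./..X]: (1,0)[OXX/OO./..X]-1 (1,2)[OXX/.OO/..X]+1* (2,0)[OXX/.O./O.X]-1 (2,1)[OXX/.O./.OX]-1
p2 X@[OXX/.OO/..X]: (1,0)[OXX/XOO/..X]-1* (2,0)[OXX/.OO/X.X]-1 (2,1)[OXX/.OO/.XX]-1
p3 O@[OXX/XOO/..X]: (2,0)[OXX/XOO/O.X]+1* (2,1)[OXX/XOO/.OX]-1
p4 X@[OXX/XOO/O.X] terminal -1; root [OXX/.O./..X] d7

PV length from [OXX/.O./..X]: 3 plies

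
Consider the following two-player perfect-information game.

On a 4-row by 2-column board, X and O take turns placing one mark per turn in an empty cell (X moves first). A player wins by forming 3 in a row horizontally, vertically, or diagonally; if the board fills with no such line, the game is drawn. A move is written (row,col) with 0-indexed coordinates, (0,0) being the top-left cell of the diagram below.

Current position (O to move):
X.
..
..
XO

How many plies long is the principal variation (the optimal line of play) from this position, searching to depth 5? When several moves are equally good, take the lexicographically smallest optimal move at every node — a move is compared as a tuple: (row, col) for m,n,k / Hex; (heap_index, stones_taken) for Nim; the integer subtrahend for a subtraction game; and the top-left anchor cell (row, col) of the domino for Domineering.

PV length from [X./../../XO]: 5 plies

p1 O@[X./../../XO]: (0,1)[XO/../../XO]+0* (1,0)[X./O./../XO]+0 (1,1)[X./.O/../XO]+0 (2,0)[X./../O./XO]+0 (2,1)[X./../.O/XO]+0
p2 X@[XO/../../XO]: (1,0)[XO/X./../XO]+0* (1,1)[XO/.X/../XO]+0 (2,0)[XO/../X./XO]+0 (2,1)[XO/../.X/XO]+0
p3 O@[XO/X./../XO]: (1,1)[XO/XO/../XO]-1 (2,0)[XO/X./O./XO]+0* (2,1)[XO/X./.O/XO]-1
p4 X@[XO/X./O./XO]: (1,1)[XO/XX/O./XO]+0* (2,1)[XO/X./OX/XO]+0
p5 O@[XO/XX/O./XO]: (2,1)[XO/XX/OO/XO]+0*
p6 X@[XO/XX/OO/XO] terminal +0; root [X./../../XO] d5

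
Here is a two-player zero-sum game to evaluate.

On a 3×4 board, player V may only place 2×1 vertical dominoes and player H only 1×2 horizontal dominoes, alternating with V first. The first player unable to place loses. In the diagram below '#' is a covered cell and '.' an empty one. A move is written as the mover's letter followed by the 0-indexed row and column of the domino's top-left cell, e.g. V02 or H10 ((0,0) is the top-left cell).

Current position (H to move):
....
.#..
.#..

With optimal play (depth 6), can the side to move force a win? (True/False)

H winning at [..../.#../.#..]: True

[..../.#../.#..] H move#1: H00:-1/##../.#../.#.., H01:-1/.##./.#../.#.., H02:-1/..##/.#../.#.., H12:+1/..../.###/.#..*, H22:-1/..../.#../.###
[..../.###/.#..] V move#2: V00:-1/#.../####/.#..*, V10:-1/..../####/##..
[#.../####/.#..] H move#3: H01:+1/###./####/.#..*, H02:+1/#.##/####/.#.., H22:+1/#.../####/.###
[###./####/.#..] end (terminal -1, V#4); searched ..../.#../.#.. to 6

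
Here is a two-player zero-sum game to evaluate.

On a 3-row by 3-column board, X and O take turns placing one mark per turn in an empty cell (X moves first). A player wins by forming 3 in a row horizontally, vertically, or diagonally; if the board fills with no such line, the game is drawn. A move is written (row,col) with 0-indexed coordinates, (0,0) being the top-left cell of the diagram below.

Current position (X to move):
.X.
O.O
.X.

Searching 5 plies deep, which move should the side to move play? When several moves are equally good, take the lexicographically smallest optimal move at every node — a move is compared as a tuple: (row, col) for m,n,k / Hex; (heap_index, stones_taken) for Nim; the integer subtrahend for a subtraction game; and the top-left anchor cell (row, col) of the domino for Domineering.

X's best at [.X./O.O/.X.]: (1,1)

ply 1, X at .X./O.O/.X. | (0,0)=-1→XX./O.O/.X.; (0,2)=-1→.XX/O.O/.X.; (1,1)=+1→.X./OXO/.X.*; (2,0)=-1→.X./O.O/XX.; (2,2)=-1→.X./O.O/.XX
ply 2: .X./OXO/.X. is terminal -1 (O); from .X./O.O/.X. depth 5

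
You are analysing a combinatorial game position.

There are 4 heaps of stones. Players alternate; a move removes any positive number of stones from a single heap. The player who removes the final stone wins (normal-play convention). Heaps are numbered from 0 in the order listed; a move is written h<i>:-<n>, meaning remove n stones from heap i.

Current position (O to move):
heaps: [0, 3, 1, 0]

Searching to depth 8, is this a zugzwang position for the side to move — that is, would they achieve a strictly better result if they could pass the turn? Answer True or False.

zugzwang((0,3,1,0), O) = False

[(0,3,1,0)] O move#1: h1:-1:-1/(0,2,1,0), h1:-2:+1/(0,1,1,0)*, h1:-3:-1/(0,0,1,0), h2:-1:-1/(0,3,0,0)
[(0,1,1,0)] X move#2: h1:-1:-1/(0,0,1,0)*, h2:-1:-1/(0,1,0,0)
[(0,0,1,0)] O move#3: h2:-1:+1/(0,0,0,0)*
[(0,0,0,0)] end (terminal -1, X#4); searched (0,3,1,0) to 8
if O skipped the turn, X would face:
~ [(0,3,1,0)] X move#1: h1:-1:-1/(0,2,1,0), h1:-2:+1/(0,1,1,0)*, h1:-3:-1/(0,0,1,0), h2:-1:-1/(0,3,0,0)
~ [(0,1,1,0)] O move#2: h1:-1:-1/(0,0,1,0)*, h2:-1:-1/(0,1,0,0)
~ [(0,0,1,0)] X move#3: h2:-1:+1/(0,0,0,0)*
~ [(0,0,0,0)] end (terminal -1, O#4); searched (0,3,1,0) to 8
compare (O): move=+1 vs pass=-1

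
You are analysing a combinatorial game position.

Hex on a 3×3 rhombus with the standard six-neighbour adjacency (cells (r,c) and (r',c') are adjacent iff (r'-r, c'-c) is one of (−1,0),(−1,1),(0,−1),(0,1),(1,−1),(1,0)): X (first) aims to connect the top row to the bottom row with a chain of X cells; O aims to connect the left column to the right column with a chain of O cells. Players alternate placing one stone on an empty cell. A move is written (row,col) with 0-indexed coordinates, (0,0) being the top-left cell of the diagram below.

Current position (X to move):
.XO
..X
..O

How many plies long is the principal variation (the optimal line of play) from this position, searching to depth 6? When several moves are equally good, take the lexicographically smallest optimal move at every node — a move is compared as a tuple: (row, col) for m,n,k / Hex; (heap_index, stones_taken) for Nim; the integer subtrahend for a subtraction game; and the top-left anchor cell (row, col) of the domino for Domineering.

ply 1, X at .XO/..X/..O | (0,0)=-1→XXO/..X/..O; (1,0)=-1→.XO/X.X/..O; (1,1)=+1→.XO/.XX/..O*; (2,0)=+1→.XO/..X/X.O; (2,1)=-1→.XO/..X/.XO
ply 2, O at .XO/.XX/..O | (0,0)=-1→OXO/.XX/..O*; (1,0)=-1→.XO/OXX/..O; (2,0)=-1→.XO/.XX/O.O; (2,1)=-1→.XO/.XX/.OO
ply 3, X at OXO/.XX/..O | (1,0)=+1→OXO/XXX/..O*; (2,0)=+1→OXO/.XX/X.O; (2,1)=+1→OXO/.XX/.XO
ply 4, O at OXO/XXX/..O | (2,0)=-1→OXO/XXX/O.O*; (2,1)=-1→OXO/XXX/.OO
ply 5, X at OXO/XXX/O.O | (2,1)=+1→OXO/XXX/OXO*
ply 6: OXO/XXX/OXO is terminal -1 (O); from .XO/..X/..O depth 6

PV length from [.XO/..X/..O]: 5 plies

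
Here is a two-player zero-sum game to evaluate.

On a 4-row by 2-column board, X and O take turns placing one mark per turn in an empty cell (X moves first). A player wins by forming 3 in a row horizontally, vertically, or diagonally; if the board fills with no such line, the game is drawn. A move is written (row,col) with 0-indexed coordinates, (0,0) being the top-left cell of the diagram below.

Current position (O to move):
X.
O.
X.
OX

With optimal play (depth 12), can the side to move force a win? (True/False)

[X./O./X./OX] O move#1: (0,1):+0/XO/O./X./OX*, (1,1):+0/X./OO/X./OX, (2,1):+0/X./O./XO/OX
[XO/O./X./OX] X move#2: (1,1):+0/XO/OX/X./OX*, (2,1):+0/XO/O./XX/OX
[XO/OX/X./OX] O move#3: (2,1):+0/XO/OX/XO/OX*
[XO/OX/XO/OX] end (terminal +0, X#4); searched X./O./X./OX to 12

O winning at [X./O./X./OX]: False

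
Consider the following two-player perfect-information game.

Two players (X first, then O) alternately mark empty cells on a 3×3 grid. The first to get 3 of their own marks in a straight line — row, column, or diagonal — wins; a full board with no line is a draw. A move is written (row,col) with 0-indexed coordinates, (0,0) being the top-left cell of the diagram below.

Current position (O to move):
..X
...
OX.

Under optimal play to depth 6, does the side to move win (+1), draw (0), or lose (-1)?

p1 O@[..X/.../OX.]: (0,0)[O.X/.../OX.]+0* (0,1)[.OX/.../OX.]+0 (1,0)[..X/O../OX.]-1 (1,1)[..X/.O./OX.]+0 (1,2)[..X/..O/OX.]-1 (2,2)[..X/.../OXO]-1
p2 X@[O.X/.../OX.]: (0,1)[OXX/.../OX.]-1 (1,0)[O.X/X../OX.]+0* (1,1)[O.X/.X./OX.]-1 (1,2)[O.X/..X/OX.]-1 (2,2)[O.X/.../OXX]-1
p3 O@[O.X/X../OX.]: (0,1)[OOX/X../OX.]-1 (1,1)[O.X/XO./OX.]+0* (1,2)[O.X/X.O/OX.]+0 (2,2)[O.X/X../OXO]-1
p4 X@[O.X/XO./OX.]: (0,1)[OXX/XO./OX.]-1 (1,2)[O.X/XOX/OX.]-1 (2,2)[O.X/XO./OXX]+0*
p5 O@[O.X/XO./OXX]: (0,1)[OOX/XO./OXX]-1 (1,2)[O.X/XOO/OXX]+0*
p6 X@[O.X/XOO/OXX]: (0,1)[OXX/XOO/OXX]+0*
p7 O@[OXX/XOO/OXX] terminal +0; root [..X/.../OX.] d6

value(..X/.../OX., O) = 0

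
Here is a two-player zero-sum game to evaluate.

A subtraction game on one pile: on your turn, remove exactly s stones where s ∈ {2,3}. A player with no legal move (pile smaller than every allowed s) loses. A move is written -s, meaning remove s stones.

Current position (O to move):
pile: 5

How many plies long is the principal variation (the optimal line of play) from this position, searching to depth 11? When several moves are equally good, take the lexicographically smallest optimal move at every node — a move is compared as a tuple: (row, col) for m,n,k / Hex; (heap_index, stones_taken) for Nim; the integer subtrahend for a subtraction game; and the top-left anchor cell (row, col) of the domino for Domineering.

PV length from [5]: 2 plies

[5] O move#1: -2:-1/3*, -3:-1/2
[3] X move#2: -2:+1/1*, -3:+1/0
[1] end (terminal -1, O#3); searched 5 to 11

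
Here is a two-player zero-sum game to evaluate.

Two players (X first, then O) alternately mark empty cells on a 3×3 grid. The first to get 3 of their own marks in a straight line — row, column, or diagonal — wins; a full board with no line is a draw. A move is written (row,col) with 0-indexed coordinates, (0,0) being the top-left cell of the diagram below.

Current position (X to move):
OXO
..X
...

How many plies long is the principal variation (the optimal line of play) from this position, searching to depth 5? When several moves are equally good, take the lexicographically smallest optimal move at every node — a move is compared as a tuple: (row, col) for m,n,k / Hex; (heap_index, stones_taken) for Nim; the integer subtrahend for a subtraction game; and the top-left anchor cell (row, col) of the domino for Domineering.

ply 1, X at OXO/..X/... | (1,0)=-1→OXO/X.X/...; (1,1)=+1→OXO/.XX/...*; (2,0)=+0→OXO/..X/X..; (2,1)=-1→OXO/..X/.X.; (2,2)=-1→OXO/..X/..X
ply 2, O at OXO/.XX/... | (1,0)=-1→OXO/OXX/...*; (2,0)=-1→OXO/.XX/O..; (2,1)=-1→OXO/.XX/.O.; (2,2)=-1→OXO/.XX/..O
ply 3, X at OXO/OXX/... | (2,0)=+0→OXO/OXX/X..; (2,1)=+1→OXO/OXX/.X.*; (2,2)=-1→OXO/OXX/..X
ply 4: OXO/OXX/.X. is terminal -1 (O); from OXO/..X/... depth 5

PV length from [OXO/..X/...]: 3 plies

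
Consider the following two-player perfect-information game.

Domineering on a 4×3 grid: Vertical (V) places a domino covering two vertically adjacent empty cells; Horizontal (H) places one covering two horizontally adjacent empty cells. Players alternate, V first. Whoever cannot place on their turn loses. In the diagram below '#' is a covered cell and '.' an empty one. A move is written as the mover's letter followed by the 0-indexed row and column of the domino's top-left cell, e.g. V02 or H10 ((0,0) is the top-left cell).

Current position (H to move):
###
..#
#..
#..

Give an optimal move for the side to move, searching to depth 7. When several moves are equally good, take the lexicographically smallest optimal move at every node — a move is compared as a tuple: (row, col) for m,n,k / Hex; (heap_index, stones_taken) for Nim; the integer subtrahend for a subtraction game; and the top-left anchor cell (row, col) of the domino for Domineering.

H's best at [###/..#/#../#..]: H21

p1 H@[###/..#/#../#..]: H10[###/###/#../#..]-1 H21[###/..#/###/#..]+1* H31[###/..#/#../###]-1
p2 V@[###/..#/###/#..] terminal -1; root [###/..#/#../#..] d7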